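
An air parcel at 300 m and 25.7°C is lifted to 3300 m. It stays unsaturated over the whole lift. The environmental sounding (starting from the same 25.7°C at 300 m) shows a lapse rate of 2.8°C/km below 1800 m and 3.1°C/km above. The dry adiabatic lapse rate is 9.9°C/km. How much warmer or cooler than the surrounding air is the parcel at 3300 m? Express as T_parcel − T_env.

-20.85°C (parcel cooler than environment)

Parcel:
  From 300 m to 3300 m (dry): cools by 9.9 × 3 = 29.7°C, giving -4°C.
Environment:
  From 300 m to 1800 m (environment, lower layer): cools by 2.8 × 1.5 = 4.2°C, giving 21.5°C.
  From 1800 m to 3300 m (environment, upper layer): cools by 3.1 × 1.5 = 4.65°C, giving 16.85°C.
T_parcel − T_env = -4 − 16.85 = -20.85°C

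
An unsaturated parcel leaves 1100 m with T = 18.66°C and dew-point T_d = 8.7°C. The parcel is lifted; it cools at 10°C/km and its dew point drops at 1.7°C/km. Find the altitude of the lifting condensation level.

T and T_d converge at 10 − 1.7 = 8.3°C per km
Height above start = (18.66 − 8.7) / 8.3 = 1.2 km
LCL altitude = 1100 m + 1200 m = 2300 m

2300 m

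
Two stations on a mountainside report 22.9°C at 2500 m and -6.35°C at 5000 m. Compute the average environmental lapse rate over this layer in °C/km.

Γ = −ΔT/Δz = (22.9 − (-6.35)) / (5000 − 2500) m
  = 29.25°C / 2.5 km = 11.7°C/km

11.7°C/km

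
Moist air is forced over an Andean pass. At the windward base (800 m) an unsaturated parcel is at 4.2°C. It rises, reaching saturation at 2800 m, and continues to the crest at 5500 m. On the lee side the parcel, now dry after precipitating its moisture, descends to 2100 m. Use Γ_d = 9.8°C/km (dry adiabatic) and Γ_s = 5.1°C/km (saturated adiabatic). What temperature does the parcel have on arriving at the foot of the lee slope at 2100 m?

4.15°C

Dry to 2800 m: -9.8 × 2 km = -19.6°C, so T = -15.4°C.
Saturated to 5500 m: -5.1 × 2.7 km = -13.77°C, so T = -29.17°C.
Dry descent to 2100 m: +9.8 × 3.4 km = +33.32°C, so T = 4.15°C.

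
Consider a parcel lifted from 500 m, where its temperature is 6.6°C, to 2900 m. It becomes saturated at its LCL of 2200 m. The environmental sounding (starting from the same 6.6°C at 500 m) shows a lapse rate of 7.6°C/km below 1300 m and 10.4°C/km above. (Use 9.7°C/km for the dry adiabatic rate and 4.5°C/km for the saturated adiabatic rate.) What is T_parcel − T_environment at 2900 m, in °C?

+3.08°C (parcel warmer than environment)

Parcel:
  500–2200 m, dry: Δz = 1.7 km ⇒ ΔT = -16.49°C; T = -9.89°C
  2200–2900 m, saturated: Δz = 0.7 km ⇒ ΔT = -3.15°C; T = -13.04°C
Environment:
  500–1300 m, environment, lower layer: Δz = 0.8 km ⇒ ΔT = -6.08°C; T = 0.52°C
  1300–2900 m, environment, upper layer: Δz = 1.6 km ⇒ ΔT = -16.64°C; T = -16.12°C
T_parcel − T_env = -13.04 − (-16.12) = +3.08°C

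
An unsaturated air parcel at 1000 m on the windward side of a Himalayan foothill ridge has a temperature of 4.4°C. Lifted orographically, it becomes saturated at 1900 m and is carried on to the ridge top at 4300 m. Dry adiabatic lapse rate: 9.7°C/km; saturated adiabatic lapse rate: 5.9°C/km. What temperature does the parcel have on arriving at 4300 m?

1000 → 1900 m (dry, 9.7°C/km): ΔT = -9.7 × 0.9 = -8.73°C → T = -4.33°C
1900 → 4300 m (saturated, 5.9°C/km): ΔT = -5.9 × 2.4 = -14.16°C → T = -18.49°C

-18.49°C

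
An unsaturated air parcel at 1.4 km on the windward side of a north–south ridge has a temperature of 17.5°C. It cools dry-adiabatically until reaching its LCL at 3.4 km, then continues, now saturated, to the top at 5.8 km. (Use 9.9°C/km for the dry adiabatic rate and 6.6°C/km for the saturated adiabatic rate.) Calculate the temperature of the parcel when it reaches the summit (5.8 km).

1400–3400 m, dry: Δz = 2 km ⇒ ΔT = -19.8°C; T = -2.3°C
3400–5800 m, saturated: Δz = 2.4 km ⇒ ΔT = -15.84°C; T = -18.14°C

-18.14°C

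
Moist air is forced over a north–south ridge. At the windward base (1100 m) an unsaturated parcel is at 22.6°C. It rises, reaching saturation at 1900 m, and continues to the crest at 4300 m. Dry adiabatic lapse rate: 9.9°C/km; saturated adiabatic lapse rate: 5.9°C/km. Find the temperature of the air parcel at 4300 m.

From 1100 m to 1900 m (dry): cools by 9.9 × 0.8 = 7.92°C, giving 14.68°C.
From 1900 m to 4300 m (saturated): cools by 5.9 × 2.4 = 14.16°C, giving 0.52°C.

0.52°C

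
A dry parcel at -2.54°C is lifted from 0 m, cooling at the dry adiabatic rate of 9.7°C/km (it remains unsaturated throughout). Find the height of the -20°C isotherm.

Height above start = (-2.54 − (-20)) / 9.7 = 1.8 km
Altitude = 0 m + 1800 m = 1800 m

1800 m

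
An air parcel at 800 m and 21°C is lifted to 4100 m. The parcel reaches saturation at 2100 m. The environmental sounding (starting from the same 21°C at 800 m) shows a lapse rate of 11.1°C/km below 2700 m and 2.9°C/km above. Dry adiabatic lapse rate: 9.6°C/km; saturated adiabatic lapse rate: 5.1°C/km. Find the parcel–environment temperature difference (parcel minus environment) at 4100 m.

+2.47°C (parcel warmer than environment)

Parcel:
  800 → 2100 m (dry, 9.6°C/km): ΔT = -9.6 × 1.3 = -12.48°C → T = 8.52°C
  2100 → 4100 m (saturated, 5.1°C/km): ΔT = -5.1 × 2 = -10.2°C → T = -1.68°C
Environment:
  800 → 2700 m (environment, lower layer, 11.1°C/km): ΔT = -11.1 × 1.9 = -21.09°C → T = -0.09°C
  2700 → 4100 m (environment, upper layer, 2.9°C/km): ΔT = -2.9 × 1.4 = -4.06°C → T = -4.15°C
T_parcel − T_env = -1.68 − (-4.15) = +2.47°C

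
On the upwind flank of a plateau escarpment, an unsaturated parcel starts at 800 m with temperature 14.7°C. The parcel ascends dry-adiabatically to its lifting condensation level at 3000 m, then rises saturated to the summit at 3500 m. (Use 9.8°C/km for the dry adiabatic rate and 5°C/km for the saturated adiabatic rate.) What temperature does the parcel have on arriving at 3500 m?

Dry to 3000 m: -9.8 × 2.2 km = -21.56°C, so T = -6.86°C.
Saturated to 3500 m: -5 × 0.5 km = -2.5°C, so T = -9.36°C.

-9.36°C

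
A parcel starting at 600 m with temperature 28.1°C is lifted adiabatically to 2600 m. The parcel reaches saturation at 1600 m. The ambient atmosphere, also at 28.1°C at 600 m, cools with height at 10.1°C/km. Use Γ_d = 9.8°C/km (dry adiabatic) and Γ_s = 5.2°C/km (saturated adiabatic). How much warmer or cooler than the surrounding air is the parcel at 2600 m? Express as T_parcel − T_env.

Parcel:
  600 → 1600 m (dry, 9.8°C/km): ΔT = -9.8 × 1 = -9.8°C → T = 18.3°C
  1600 → 2600 m (saturated, 5.2°C/km): ΔT = -5.2 × 1 = -5.2°C → T = 13.1°C
Environment:
  600 → 2600 m (environment, 10.1°C/km): ΔT = -10.1 × 2 = -20.2°C → T = 7.9°C
T_parcel − T_env = 13.1 − 7.9 = +5.2°C

+5.2°C (parcel warmer than environment)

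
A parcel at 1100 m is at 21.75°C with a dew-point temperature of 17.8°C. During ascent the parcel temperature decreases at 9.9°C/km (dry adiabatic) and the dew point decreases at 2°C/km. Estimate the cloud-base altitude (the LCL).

T and T_d converge at 9.9 − 2 = 7.9°C per km
Height above start = (21.75 − 17.8) / 7.9 = 0.5 km
LCL altitude = 1100 m + 500 m = 1600 m

1600 m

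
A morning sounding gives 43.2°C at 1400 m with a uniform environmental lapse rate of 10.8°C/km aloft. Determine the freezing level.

Height above start = (43.2 − 0) / 10.8 = 4 km
Altitude = 1400 m + 4000 m = 5400 m

5400 m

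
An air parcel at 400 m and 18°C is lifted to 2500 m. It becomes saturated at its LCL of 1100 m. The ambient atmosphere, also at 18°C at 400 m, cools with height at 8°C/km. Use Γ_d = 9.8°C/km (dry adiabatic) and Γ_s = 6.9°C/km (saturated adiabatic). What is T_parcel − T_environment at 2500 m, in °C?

Parcel:
  Dry to 1100 m: -9.8 × 0.7 km = -6.86°C, so T = 11.14°C.
  Saturated to 2500 m: -6.9 × 1.4 km = -9.66°C, so T = 1.48°C.
Environment:
  Environment to 2500 m: -8 × 2.1 km = -16.8°C, so T = 1.2°C.
T_parcel − T_env = 1.48 − 1.2 = +0.28°C

+0.28°C (parcel warmer than environment)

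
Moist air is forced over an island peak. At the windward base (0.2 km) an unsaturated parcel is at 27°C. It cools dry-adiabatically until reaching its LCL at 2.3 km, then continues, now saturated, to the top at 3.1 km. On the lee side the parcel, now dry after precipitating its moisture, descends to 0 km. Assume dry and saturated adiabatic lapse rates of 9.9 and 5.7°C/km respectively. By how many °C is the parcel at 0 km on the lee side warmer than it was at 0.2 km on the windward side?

Dry to 2300 m: -9.9 × 2.1 km = -20.79°C, so T = 6.21°C.
Saturated to 3100 m: -5.7 × 0.8 km = -4.56°C, so T = 1.65°C.
Dry descent to 0 m: +9.9 × 3.1 km = +30.69°C, so T = 32.34°C.
Net change vs windward start: 32.34 − 27 = +5.34°C

+5.34°C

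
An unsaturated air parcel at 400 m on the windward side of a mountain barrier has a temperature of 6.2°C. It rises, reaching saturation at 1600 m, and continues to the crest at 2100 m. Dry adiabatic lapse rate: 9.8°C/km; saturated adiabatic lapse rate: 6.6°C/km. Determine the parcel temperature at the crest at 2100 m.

From 400 m to 1600 m (dry): cools by 9.8 × 1.2 = 11.76°C, giving -5.56°C.
From 1600 m to 2100 m (saturated): cools by 6.6 × 0.5 = 3.3°C, giving -8.86°C.

-8.86°C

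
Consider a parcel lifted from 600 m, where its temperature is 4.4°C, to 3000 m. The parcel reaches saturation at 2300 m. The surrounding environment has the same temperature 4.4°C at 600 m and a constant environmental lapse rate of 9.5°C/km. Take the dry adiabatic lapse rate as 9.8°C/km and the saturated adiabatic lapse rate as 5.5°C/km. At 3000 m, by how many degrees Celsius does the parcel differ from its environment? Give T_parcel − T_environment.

+2.29°C (parcel warmer than environment)

Parcel:
  600 → 2300 m (dry, 9.8°C/km): ΔT = -9.8 × 1.7 = -16.66°C → T = -12.26°C
  2300 → 3000 m (saturated, 5.5°C/km): ΔT = -5.5 × 0.7 = -3.85°C → T = -16.11°C
Environment:
  600 → 3000 m (environment, 9.5°C/km): ΔT = -9.5 × 2.4 = -22.8°C → T = -18.4°C
T_parcel − T_env = -16.11 − (-18.4) = +2.29°C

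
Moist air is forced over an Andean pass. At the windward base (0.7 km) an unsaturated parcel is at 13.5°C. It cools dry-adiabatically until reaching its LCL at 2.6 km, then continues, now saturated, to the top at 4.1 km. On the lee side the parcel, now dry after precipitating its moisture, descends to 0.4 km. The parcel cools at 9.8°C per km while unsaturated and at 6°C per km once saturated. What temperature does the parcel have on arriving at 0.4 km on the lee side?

22.14°C

700 → 2600 m (dry, 9.8°C/km): ΔT = -9.8 × 1.9 = -18.62°C → T = -5.12°C
2600 → 4100 m (saturated, 6°C/km): ΔT = -6 × 1.5 = -9°C → T = -14.12°C
4100 → 400 m (dry descent, 9.8°C/km): ΔT = +9.8 × 3.7 = +36.26°C → T = 22.14°C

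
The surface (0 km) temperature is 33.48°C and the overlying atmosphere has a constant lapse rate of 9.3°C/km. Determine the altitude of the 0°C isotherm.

3.6 km

Height above start = (33.48 − 0) / 9.3 = 3.6 km
Altitude = 0 m + 3600 m = 3600 m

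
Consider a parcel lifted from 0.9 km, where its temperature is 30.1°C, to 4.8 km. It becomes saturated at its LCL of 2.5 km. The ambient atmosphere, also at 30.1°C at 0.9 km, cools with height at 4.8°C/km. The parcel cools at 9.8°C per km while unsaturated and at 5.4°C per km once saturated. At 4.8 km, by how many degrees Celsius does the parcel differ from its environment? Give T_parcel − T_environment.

Parcel:
  900 → 2500 m (dry, 9.8°C/km): ΔT = -9.8 × 1.6 = -15.68°C → T = 14.42°C
  2500 → 4800 m (saturated, 5.4°C/km): ΔT = -5.4 × 2.3 = -12.42°C → T = 2°C
Environment:
  900 → 4800 m (environment, 4.8°C/km): ΔT = -4.8 × 3.9 = -18.72°C → T = 11.38°C
T_parcel − T_env = 2 − 11.38 = -9.38°C

-9.38°C (parcel cooler than environment)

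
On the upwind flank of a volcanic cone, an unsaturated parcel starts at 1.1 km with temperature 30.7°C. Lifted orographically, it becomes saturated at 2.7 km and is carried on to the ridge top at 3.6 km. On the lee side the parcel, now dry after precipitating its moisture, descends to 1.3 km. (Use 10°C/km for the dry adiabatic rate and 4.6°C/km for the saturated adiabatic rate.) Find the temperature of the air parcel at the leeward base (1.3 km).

Dry to 2700 m: -10 × 1.6 km = -16°C, so T = 14.7°C.
Saturated to 3600 m: -4.6 × 0.9 km = -4.14°C, so T = 10.56°C.
Dry descent to 1300 m: +10 × 2.3 km = +23°C, so T = 33.56°C.

33.56°C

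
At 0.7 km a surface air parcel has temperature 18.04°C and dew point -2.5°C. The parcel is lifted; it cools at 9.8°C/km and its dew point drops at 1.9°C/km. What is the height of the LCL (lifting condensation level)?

3.3 km

T and T_d converge at 9.8 − 1.9 = 7.9°C per km
Height above start = (18.04 − (-2.5)) / 7.9 = 2.6 km
LCL altitude = 700 m + 2600 m = 3300 m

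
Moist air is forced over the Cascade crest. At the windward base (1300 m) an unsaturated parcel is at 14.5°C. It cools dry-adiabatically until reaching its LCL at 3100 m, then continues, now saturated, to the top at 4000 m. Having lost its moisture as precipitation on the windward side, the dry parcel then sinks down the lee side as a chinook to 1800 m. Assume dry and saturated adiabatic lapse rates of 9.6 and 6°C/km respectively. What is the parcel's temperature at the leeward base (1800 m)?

1300 → 3100 m (dry, 9.6°C/km): ΔT = -9.6 × 1.8 = -17.28°C → T = -2.78°C
3100 → 4000 m (saturated, 6°C/km): ΔT = -6 × 0.9 = -5.4°C → T = -8.18°C
4000 → 1800 m (dry descent, 9.6°C/km): ΔT = +9.6 × 2.2 = +21.12°C → T = 12.94°C

12.94°C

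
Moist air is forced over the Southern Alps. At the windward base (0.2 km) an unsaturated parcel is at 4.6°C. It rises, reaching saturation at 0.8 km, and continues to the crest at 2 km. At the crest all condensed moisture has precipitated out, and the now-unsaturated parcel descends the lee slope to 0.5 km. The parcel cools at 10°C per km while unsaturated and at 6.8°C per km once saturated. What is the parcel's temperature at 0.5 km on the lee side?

5.44°C

Dry to 800 m: -10 × 0.6 km = -6°C, so T = -1.4°C.
Saturated to 2000 m: -6.8 × 1.2 km = -8.16°C, so T = -9.56°C.
Dry descent to 500 m: +10 × 1.5 km = +15°C, so T = 5.44°C.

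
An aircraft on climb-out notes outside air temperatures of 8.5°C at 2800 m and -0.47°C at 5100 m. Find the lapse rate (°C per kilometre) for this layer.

3.9°C/km

Γ = −ΔT/Δz = (8.5 − (-0.47)) / (5100 − 2800) m
  = 8.97°C / 2.3 km = 3.9°C/km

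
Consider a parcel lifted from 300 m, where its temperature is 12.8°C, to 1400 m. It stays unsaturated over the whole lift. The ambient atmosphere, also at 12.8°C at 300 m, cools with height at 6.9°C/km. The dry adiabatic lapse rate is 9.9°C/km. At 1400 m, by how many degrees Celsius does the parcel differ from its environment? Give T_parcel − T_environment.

Parcel:
  From 300 m to 1400 m (dry): cools by 9.9 × 1.1 = 10.89°C, giving 1.91°C.
Environment:
  From 300 m to 1400 m (environment): cools by 6.9 × 1.1 = 7.59°C, giving 5.21°C.
T_parcel − T_env = 1.91 − 5.21 = -3.3°C

-3.3°C (parcel cooler than environment)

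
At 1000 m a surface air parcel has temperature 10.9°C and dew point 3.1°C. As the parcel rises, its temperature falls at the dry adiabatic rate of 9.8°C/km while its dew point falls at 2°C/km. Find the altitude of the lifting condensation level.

2000 m

T and T_d converge at 9.8 − 2 = 7.8°C per km
Height above start = (10.9 − 3.1) / 7.8 = 1 km
LCL altitude = 1000 m + 1000 m = 2000 m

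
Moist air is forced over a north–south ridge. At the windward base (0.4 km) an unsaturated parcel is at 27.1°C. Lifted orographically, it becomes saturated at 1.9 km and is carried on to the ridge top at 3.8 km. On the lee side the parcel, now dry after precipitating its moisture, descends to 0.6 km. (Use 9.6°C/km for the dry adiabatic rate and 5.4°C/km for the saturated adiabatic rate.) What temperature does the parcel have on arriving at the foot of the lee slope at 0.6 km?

400–1900 m, dry: Δz = 1.5 km ⇒ ΔT = -14.4°C; T = 12.7°C
1900–3800 m, saturated: Δz = 1.9 km ⇒ ΔT = -10.26°C; T = 2.44°C
3800–600 m, dry descent: Δz = 3.2 km ⇒ ΔT = +30.72°C; T = 33.16°C

33.16°C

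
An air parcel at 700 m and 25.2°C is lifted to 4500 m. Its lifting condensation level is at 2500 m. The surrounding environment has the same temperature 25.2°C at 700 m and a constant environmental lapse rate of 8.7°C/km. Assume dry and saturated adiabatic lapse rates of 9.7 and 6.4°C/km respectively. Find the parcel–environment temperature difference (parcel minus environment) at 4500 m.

Parcel:
  700–2500 m, dry: Δz = 1.8 km ⇒ ΔT = -17.46°C; T = 7.74°C
  2500–4500 m, saturated: Δz = 2 km ⇒ ΔT = -12.8°C; T = -5.06°C
Environment:
  700–4500 m, environment: Δz = 3.8 km ⇒ ΔT = -33.06°C; T = -7.86°C
T_parcel − T_env = -5.06 − (-7.86) = +2.8°C

+2.8°C (parcel warmer than environment)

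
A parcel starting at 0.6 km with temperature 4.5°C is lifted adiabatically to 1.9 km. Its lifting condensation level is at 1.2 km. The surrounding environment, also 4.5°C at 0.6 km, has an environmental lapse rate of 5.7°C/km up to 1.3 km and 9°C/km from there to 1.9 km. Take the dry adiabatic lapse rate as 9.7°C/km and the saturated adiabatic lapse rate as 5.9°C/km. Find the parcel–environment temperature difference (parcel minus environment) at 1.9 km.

-0.56°C (parcel cooler than environment)

Parcel:
  From 600 m to 1200 m (dry): cools by 9.7 × 0.6 = 5.82°C, giving -1.32°C.
  From 1200 m to 1900 m (saturated): cools by 5.9 × 0.7 = 4.13°C, giving -5.45°C.
Environment:
  From 600 m to 1300 m (environment, lower layer): cools by 5.7 × 0.7 = 3.99°C, giving 0.51°C.
  From 1300 m to 1900 m (environment, upper layer): cools by 9 × 0.6 = 5.4°C, giving -4.89°C.
T_parcel − T_env = -5.45 − (-4.89) = -0.56°C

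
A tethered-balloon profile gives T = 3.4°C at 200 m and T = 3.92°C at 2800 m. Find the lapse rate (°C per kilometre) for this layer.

-0.2°C/km

Γ = −ΔT/Δz = (3.4 − 3.92) / (2800 − 200) m
  = -0.52°C / 2.6 km = -0.2°C/km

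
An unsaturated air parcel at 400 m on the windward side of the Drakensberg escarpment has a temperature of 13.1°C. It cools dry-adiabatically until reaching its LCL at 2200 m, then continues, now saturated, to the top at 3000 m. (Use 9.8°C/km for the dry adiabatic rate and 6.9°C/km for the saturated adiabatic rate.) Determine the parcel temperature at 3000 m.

400–2200 m, dry: Δz = 1.8 km ⇒ ΔT = -17.64°C; T = -4.54°C
2200–3000 m, saturated: Δz = 0.8 km ⇒ ΔT = -5.52°C; T = -10.06°C

-10.06°C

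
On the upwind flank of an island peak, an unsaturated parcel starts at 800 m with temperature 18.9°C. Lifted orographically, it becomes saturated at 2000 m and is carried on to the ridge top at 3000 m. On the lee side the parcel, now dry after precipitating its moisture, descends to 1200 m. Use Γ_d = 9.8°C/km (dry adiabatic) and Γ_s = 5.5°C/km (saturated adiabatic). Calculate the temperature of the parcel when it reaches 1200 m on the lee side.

800–2000 m, dry: Δz = 1.2 km ⇒ ΔT = -11.76°C; T = 7.14°C
2000–3000 m, saturated: Δz = 1 km ⇒ ΔT = -5.5°C; T = 1.64°C
3000–1200 m, dry descent: Δz = 1.8 km ⇒ ΔT = +17.64°C; T = 19.28°C

19.28°C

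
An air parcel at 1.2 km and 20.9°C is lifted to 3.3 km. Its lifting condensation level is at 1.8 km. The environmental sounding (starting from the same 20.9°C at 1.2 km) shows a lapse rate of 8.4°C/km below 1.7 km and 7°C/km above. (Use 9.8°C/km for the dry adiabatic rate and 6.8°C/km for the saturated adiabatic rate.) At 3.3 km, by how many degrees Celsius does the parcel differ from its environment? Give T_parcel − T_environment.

-0.68°C (parcel cooler than environment)

Parcel:
  1200–1800 m, dry: Δz = 0.6 km ⇒ ΔT = -5.88°C; T = 15.02°C
  1800–3300 m, saturated: Δz = 1.5 km ⇒ ΔT = -10.2°C; T = 4.82°C
Environment:
  1200–1700 m, environment, lower layer: Δz = 0.5 km ⇒ ΔT = -4.2°C; T = 16.7°C
  1700–3300 m, environment, upper layer: Δz = 1.6 km ⇒ ΔT = -11.2°C; T = 5.5°C
T_parcel − T_env = 4.82 − 5.5 = -0.68°C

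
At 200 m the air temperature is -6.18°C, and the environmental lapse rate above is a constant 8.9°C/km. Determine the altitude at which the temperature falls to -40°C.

4000 m

Height above start = (-6.18 − (-40)) / 8.9 = 3.8 km
Altitude = 200 m + 3800 m = 4000 m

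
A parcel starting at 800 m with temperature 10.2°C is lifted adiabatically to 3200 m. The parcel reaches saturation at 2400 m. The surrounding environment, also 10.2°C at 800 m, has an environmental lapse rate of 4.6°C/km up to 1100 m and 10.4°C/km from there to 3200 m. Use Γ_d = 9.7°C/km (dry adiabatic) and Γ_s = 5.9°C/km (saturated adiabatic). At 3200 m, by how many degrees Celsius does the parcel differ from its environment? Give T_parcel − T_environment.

+2.98°C (parcel warmer than environment)

Parcel:
  From 800 m to 2400 m (dry): cools by 9.7 × 1.6 = 15.52°C, giving -5.32°C.
  From 2400 m to 3200 m (saturated): cools by 5.9 × 0.8 = 4.72°C, giving -10.04°C.
Environment:
  From 800 m to 1100 m (environment, lower layer): cools by 4.6 × 0.3 = 1.38°C, giving 8.82°C.
  From 1100 m to 3200 m (environment, upper layer): cools by 10.4 × 2.1 = 21.84°C, giving -13.02°C.
T_parcel − T_env = -10.04 − (-13.02) = +2.98°C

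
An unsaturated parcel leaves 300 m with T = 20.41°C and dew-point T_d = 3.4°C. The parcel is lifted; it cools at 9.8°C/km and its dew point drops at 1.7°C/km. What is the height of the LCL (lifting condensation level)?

T and T_d converge at 9.8 − 1.7 = 8.1°C per km
Height above start = (20.41 − 3.4) / 8.1 = 2.1 km
LCL altitude = 300 m + 2100 m = 2400 m

2400 m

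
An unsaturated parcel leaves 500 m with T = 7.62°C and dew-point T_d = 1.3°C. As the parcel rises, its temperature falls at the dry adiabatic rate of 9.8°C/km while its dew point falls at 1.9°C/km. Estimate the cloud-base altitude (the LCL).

T and T_d converge at 9.8 − 1.9 = 7.9°C per km
Height above start = (7.62 − 1.3) / 7.9 = 0.8 km
LCL altitude = 500 m + 800 m = 1300 m

1300 m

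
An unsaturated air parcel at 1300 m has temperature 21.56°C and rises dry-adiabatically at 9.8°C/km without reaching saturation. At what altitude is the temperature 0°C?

Height above start = (21.56 − 0) / 9.8 = 2.2 km
Altitude = 1300 m + 2200 m = 3500 m

3500 m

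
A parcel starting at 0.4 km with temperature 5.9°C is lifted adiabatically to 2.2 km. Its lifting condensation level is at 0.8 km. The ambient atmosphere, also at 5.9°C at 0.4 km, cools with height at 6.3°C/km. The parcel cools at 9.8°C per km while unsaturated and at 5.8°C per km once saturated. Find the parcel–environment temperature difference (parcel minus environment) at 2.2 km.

Parcel:
  400 → 800 m (dry, 9.8°C/km): ΔT = -9.8 × 0.4 = -3.92°C → T = 1.98°C
  800 → 2200 m (saturated, 5.8°C/km): ΔT = -5.8 × 1.4 = -8.12°C → T = -6.14°C
Environment:
  400 → 2200 m (environment, 6.3°C/km): ΔT = -6.3 × 1.8 = -11.34°C → T = -5.44°C
T_parcel − T_env = -6.14 − (-5.44) = -0.7°C

-0.7°C (parcel cooler than environment)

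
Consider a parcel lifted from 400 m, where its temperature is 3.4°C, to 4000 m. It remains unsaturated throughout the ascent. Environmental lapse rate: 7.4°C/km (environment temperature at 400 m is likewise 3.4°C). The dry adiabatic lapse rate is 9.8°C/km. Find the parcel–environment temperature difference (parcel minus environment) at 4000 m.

Parcel:
  400 → 4000 m (dry, 9.8°C/km): ΔT = -9.8 × 3.6 = -35.28°C → T = -31.88°C
Environment:
  400 → 4000 m (environment, 7.4°C/km): ΔT = -7.4 × 3.6 = -26.64°C → T = -23.24°C
T_parcel − T_env = -31.88 − (-23.24) = -8.64°C

-8.64°C (parcel cooler than environment)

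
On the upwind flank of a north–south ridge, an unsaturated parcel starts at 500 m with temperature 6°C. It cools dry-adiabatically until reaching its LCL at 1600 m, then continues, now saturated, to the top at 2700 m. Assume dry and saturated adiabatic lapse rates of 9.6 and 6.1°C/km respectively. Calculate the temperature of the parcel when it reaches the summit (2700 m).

Dry to 1600 m: -9.6 × 1.1 km = -10.56°C, so T = -4.56°C.
Saturated to 2700 m: -6.1 × 1.1 km = -6.71°C, so T = -11.27°C.

-11.27°C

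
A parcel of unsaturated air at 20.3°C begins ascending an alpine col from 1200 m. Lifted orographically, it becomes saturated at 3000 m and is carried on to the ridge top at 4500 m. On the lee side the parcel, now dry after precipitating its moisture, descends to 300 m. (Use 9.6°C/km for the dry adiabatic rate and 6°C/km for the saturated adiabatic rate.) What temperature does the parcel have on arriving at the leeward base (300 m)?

1200 → 3000 m (dry, 9.6°C/km): ΔT = -9.6 × 1.8 = -17.28°C → T = 3.02°C
3000 → 4500 m (saturated, 6°C/km): ΔT = -6 × 1.5 = -9°C → T = -5.98°C
4500 → 300 m (dry descent, 9.6°C/km): ΔT = +9.6 × 4.2 = +40.32°C → T = 34.34°C

34.34°C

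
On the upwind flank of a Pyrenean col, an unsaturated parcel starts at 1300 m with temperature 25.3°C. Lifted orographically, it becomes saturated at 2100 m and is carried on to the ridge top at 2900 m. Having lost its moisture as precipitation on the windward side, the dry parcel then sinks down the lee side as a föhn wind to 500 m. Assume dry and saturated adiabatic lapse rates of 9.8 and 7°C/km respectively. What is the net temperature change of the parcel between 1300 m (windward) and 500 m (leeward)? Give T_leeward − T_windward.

1300 → 2100 m (dry, 9.8°C/km): ΔT = -9.8 × 0.8 = -7.84°C → T = 17.46°C
2100 → 2900 m (saturated, 7°C/km): ΔT = -7 × 0.8 = -5.6°C → T = 11.86°C
2900 → 500 m (dry descent, 9.8°C/km): ΔT = +9.8 × 2.4 = +23.52°C → T = 35.38°C
Net change vs windward start: 35.38 − 25.3 = +10.08°C

+10.08°C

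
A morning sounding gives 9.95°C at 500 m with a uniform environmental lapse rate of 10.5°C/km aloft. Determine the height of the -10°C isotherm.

Height above start = (9.95 − (-10)) / 10.5 = 1.9 km
Altitude = 500 m + 1900 m = 2400 m

2400 m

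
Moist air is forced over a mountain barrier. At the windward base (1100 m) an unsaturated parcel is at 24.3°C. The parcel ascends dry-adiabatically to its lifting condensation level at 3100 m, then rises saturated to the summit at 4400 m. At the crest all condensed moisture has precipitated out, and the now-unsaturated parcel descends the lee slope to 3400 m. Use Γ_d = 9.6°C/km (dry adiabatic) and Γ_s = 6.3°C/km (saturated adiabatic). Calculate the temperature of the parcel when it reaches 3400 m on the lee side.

6.51°C

1100–3100 m, dry: Δz = 2 km ⇒ ΔT = -19.2°C; T = 5.1°C
3100–4400 m, saturated: Δz = 1.3 km ⇒ ΔT = -8.19°C; T = -3.09°C
4400–3400 m, dry descent: Δz = 1 km ⇒ ΔT = +9.6°C; T = 6.51°C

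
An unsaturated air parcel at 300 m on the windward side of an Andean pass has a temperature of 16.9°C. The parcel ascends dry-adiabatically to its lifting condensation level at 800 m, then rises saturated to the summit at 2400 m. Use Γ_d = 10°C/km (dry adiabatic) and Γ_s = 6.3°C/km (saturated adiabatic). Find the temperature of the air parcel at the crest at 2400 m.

1.82°C

300–800 m, dry: Δz = 0.5 km ⇒ ΔT = -5°C; T = 11.9°C
800–2400 m, saturated: Δz = 1.6 km ⇒ ΔT = -10.08°C; T = 1.82°C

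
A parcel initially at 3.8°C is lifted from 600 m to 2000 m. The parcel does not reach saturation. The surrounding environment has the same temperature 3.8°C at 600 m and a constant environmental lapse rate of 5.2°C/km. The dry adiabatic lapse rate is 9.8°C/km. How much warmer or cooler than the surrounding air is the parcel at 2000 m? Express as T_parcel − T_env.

-6.44°C (parcel cooler than environment)

Parcel:
  600–2000 m, dry: Δz = 1.4 km ⇒ ΔT = -13.72°C; T = -9.92°C
Environment:
  600–2000 m, environment: Δz = 1.4 km ⇒ ΔT = -7.28°C; T = -3.48°C
T_parcel − T_env = -9.92 − (-3.48) = -6.44°C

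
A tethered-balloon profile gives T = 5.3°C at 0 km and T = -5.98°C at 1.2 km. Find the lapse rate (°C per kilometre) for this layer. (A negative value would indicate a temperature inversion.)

9.4°C/km

Γ = −ΔT/Δz = (5.3 − (-5.98)) / (1200 − 0) m
  = 11.28°C / 1.2 km = 9.4°C/km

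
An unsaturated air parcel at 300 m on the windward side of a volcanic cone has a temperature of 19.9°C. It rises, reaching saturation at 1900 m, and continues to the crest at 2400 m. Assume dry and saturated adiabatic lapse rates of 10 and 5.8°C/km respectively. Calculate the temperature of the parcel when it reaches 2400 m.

300–1900 m, dry: Δz = 1.6 km ⇒ ΔT = -16°C; T = 3.9°C
1900–2400 m, saturated: Δz = 0.5 km ⇒ ΔT = -2.9°C; T = 1°C

1°C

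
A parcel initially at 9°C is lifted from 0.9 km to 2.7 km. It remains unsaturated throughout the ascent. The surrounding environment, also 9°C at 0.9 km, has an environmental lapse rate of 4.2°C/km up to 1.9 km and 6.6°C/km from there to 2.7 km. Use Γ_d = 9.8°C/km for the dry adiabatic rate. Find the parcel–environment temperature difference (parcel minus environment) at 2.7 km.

-8.16°C (parcel cooler than environment)

Parcel:
  From 900 m to 2700 m (dry): cools by 9.8 × 1.8 = 17.64°C, giving -8.64°C.
Environment:
  From 900 m to 1900 m (environment, lower layer): cools by 4.2 × 1 = 4.2°C, giving 4.8°C.
  From 1900 m to 2700 m (environment, upper layer): cools by 6.6 × 0.8 = 5.28°C, giving -0.48°C.
T_parcel − T_env = -8.64 − (-0.48) = -8.16°C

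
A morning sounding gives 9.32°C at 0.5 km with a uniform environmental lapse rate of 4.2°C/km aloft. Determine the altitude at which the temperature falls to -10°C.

Height above start = (9.32 − (-10)) / 4.2 = 4.6 km
Altitude = 500 m + 4600 m = 5100 m

5.1 km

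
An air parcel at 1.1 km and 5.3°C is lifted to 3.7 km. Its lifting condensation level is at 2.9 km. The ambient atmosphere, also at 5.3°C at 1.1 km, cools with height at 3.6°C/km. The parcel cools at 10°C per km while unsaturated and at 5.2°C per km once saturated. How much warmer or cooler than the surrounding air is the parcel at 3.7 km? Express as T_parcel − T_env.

Parcel:
  1100 → 2900 m (dry, 10°C/km): ΔT = -10 × 1.8 = -18°C → T = -12.7°C
  2900 → 3700 m (saturated, 5.2°C/km): ΔT = -5.2 × 0.8 = -4.16°C → T = -16.86°C
Environment:
  1100 → 3700 m (environment, 3.6°C/km): ΔT = -3.6 × 2.6 = -9.36°C → T = -4.06°C
T_parcel − T_env = -16.86 − (-4.06) = -12.8°C

-12.8°C (parcel cooler than environment)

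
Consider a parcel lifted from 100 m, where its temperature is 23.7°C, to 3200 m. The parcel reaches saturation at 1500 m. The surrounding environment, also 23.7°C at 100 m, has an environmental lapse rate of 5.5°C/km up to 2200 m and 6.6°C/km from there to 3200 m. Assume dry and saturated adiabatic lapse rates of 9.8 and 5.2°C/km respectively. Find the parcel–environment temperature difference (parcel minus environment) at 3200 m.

Parcel:
  From 100 m to 1500 m (dry): cools by 9.8 × 1.4 = 13.72°C, giving 9.98°C.
  From 1500 m to 3200 m (saturated): cools by 5.2 × 1.7 = 8.84°C, giving 1.14°C.
Environment:
  From 100 m to 2200 m (environment, lower layer): cools by 5.5 × 2.1 = 11.55°C, giving 12.15°C.
  From 2200 m to 3200 m (environment, upper layer): cools by 6.6 × 1 = 6.6°C, giving 5.55°C.
T_parcel − T_env = 1.14 − 5.55 = -4.41°C

-4.41°C (parcel cooler than environment)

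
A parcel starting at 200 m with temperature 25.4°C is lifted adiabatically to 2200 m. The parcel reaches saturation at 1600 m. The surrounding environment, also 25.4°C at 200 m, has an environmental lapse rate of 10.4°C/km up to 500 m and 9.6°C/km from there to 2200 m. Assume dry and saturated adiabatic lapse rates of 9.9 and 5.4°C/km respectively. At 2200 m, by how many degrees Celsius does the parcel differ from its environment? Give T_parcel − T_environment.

+2.34°C (parcel warmer than environment)

Parcel:
  From 200 m to 1600 m (dry): cools by 9.9 × 1.4 = 13.86°C, giving 11.54°C.
  From 1600 m to 2200 m (saturated): cools by 5.4 × 0.6 = 3.24°C, giving 8.3°C.
Environment:
  From 200 m to 500 m (environment, lower layer): cools by 10.4 × 0.3 = 3.12°C, giving 22.28°C.
  From 500 m to 2200 m (environment, upper layer): cools by 9.6 × 1.7 = 16.32°C, giving 5.96°C.
T_parcel − T_env = 8.3 − 5.96 = +2.34°C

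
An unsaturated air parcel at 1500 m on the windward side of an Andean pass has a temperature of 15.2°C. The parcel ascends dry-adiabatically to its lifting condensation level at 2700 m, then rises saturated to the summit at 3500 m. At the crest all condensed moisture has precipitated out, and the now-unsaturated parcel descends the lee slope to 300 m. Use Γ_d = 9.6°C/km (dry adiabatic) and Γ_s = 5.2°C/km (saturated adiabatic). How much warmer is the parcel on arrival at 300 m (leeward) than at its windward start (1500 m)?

1500 → 2700 m (dry, 9.6°C/km): ΔT = -9.6 × 1.2 = -11.52°C → T = 3.68°C
2700 → 3500 m (saturated, 5.2°C/km): ΔT = -5.2 × 0.8 = -4.16°C → T = -0.48°C
3500 → 300 m (dry descent, 9.6°C/km): ΔT = +9.6 × 3.2 = +30.72°C → T = 30.24°C
Net change vs windward start: 30.24 − 15.2 = +15.04°C

+15.04°C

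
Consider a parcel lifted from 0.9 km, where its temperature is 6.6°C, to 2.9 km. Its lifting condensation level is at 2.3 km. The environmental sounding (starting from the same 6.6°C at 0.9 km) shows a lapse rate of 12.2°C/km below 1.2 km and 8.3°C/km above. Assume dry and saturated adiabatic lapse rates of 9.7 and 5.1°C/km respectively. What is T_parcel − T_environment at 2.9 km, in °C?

Parcel:
  From 900 m to 2300 m (dry): cools by 9.7 × 1.4 = 13.58°C, giving -6.98°C.
  From 2300 m to 2900 m (saturated): cools by 5.1 × 0.6 = 3.06°C, giving -10.04°C.
Environment:
  From 900 m to 1200 m (environment, lower layer): cools by 12.2 × 0.3 = 3.66°C, giving 2.94°C.
  From 1200 m to 2900 m (environment, upper layer): cools by 8.3 × 1.7 = 14.11°C, giving -11.17°C.
T_parcel − T_env = -10.04 − (-11.17) = +1.13°C

+1.13°C (parcel warmer than environment)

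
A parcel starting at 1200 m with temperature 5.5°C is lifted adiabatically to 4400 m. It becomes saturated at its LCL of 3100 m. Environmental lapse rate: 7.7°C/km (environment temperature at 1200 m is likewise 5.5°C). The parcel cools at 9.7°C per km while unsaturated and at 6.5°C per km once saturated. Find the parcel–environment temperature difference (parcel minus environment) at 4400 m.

Parcel:
  Dry to 3100 m: -9.7 × 1.9 km = -18.43°C, so T = -12.93°C.
  Saturated to 4400 m: -6.5 × 1.3 km = -8.45°C, so T = -21.38°C.
Environment:
  Environment to 4400 m: -7.7 × 3.2 km = -24.64°C, so T = -19.14°C.
T_parcel − T_env = -21.38 − (-19.14) = -2.24°C

-2.24°C (parcel cooler than environment)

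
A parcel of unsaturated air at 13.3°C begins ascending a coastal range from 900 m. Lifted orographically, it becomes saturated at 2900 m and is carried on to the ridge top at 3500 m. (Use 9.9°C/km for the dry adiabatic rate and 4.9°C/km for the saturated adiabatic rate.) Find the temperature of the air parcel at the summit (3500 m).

-9.44°C

900 → 2900 m (dry, 9.9°C/km): ΔT = -9.9 × 2 = -19.8°C → T = -6.5°C
2900 → 3500 m (saturated, 4.9°C/km): ΔT = -4.9 × 0.6 = -2.94°C → T = -9.44°C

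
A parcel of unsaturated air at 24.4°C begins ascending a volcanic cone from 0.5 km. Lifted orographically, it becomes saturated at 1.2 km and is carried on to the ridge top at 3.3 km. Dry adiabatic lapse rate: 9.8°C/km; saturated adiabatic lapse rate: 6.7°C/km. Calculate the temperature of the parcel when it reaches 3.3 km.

500–1200 m, dry: Δz = 0.7 km ⇒ ΔT = -6.86°C; T = 17.54°C
1200–3300 m, saturated: Δz = 2.1 km ⇒ ΔT = -14.07°C; T = 3.47°C

3.47°C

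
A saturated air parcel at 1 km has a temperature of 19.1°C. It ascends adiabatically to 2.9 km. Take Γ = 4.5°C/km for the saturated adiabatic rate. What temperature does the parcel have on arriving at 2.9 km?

10.55°C

Saturated adiabatic to 2900 m: -4.5 × 1.9 km = -8.55°C, so T = 10.55°C.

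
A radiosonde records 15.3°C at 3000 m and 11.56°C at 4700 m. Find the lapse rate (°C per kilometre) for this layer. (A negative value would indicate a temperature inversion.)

Γ = −ΔT/Δz = (15.3 − 11.56) / (4700 − 3000) m
  = 3.74°C / 1.7 km = 2.2°C/km

2.2°C/km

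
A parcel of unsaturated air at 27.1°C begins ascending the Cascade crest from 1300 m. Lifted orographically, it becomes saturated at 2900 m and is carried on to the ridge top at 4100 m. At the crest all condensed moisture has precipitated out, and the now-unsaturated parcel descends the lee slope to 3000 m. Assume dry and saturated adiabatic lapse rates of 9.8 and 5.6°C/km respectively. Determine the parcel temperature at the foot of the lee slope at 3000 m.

15.48°C

1300 → 2900 m (dry, 9.8°C/km): ΔT = -9.8 × 1.6 = -15.68°C → T = 11.42°C
2900 → 4100 m (saturated, 5.6°C/km): ΔT = -5.6 × 1.2 = -6.72°C → T = 4.7°C
4100 → 3000 m (dry descent, 9.8°C/km): ΔT = +9.8 × 1.1 = +10.78°C → T = 15.48°C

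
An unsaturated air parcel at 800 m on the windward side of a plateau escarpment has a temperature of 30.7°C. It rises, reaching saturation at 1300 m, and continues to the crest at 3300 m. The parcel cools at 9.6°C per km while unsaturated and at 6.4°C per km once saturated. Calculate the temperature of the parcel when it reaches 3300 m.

Dry to 1300 m: -9.6 × 0.5 km = -4.8°C, so T = 25.9°C.
Saturated to 3300 m: -6.4 × 2 km = -12.8°C, so T = 13.1°C.

13.1°C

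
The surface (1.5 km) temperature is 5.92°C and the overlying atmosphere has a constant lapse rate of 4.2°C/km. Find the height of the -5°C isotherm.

Height above start = (5.92 − (-5)) / 4.2 = 2.6 km
Altitude = 1500 m + 2600 m = 4100 m

4.1 km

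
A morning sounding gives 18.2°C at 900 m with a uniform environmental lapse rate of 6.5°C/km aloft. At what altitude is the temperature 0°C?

3700 m

Height above start = (18.2 − 0) / 6.5 = 2.8 km
Altitude = 900 m + 2800 m = 3700 m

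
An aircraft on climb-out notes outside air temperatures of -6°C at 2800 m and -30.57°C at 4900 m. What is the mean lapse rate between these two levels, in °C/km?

Γ = −ΔT/Δz = (-6 − (-30.57)) / (4900 − 2800) m
  = 24.57°C / 2.1 km = 11.7°C/km

11.7°C/km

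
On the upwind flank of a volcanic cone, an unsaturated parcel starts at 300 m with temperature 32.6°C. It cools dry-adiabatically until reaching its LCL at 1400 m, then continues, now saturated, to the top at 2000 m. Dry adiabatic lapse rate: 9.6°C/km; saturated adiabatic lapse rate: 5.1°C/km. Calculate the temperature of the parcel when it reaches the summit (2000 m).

300 → 1400 m (dry, 9.6°C/km): ΔT = -9.6 × 1.1 = -10.56°C → T = 22.04°C
1400 → 2000 m (saturated, 5.1°C/km): ΔT = -5.1 × 0.6 = -3.06°C → T = 18.98°C

18.98°C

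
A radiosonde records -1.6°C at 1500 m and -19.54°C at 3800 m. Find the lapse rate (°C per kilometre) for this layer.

7.8°C/km

Γ = −ΔT/Δz = (-1.6 − (-19.54)) / (3800 − 1500) m
  = 17.94°C / 2.3 km = 7.8°C/km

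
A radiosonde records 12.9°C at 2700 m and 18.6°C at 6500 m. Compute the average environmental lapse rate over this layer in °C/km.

-1.5°C/km

Γ = −ΔT/Δz = (12.9 − 18.6) / (6500 − 2700) m
  = -5.7°C / 3.8 km = -1.5°C/km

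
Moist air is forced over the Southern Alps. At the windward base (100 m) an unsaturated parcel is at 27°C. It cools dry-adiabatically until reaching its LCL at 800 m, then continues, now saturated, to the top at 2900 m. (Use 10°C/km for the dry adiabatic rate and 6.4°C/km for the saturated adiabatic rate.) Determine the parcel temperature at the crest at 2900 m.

6.56°C

100 → 800 m (dry, 10°C/km): ΔT = -10 × 0.7 = -7°C → T = 20°C
800 → 2900 m (saturated, 6.4°C/km): ΔT = -6.4 × 2.1 = -13.44°C → T = 6.56°C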